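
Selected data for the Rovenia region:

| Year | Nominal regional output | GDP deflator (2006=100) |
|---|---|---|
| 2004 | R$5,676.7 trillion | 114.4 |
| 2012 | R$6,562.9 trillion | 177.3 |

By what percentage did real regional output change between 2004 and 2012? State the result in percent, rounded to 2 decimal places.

-25.40%

Real regional output 2004 = 5676.7 / 1.144 = 4962.15.
Real regional output 2012 = 6562.9 / 1.773 = 3701.58.
Real growth = 3701.58 / 4962.15 − 1 = -0.2540.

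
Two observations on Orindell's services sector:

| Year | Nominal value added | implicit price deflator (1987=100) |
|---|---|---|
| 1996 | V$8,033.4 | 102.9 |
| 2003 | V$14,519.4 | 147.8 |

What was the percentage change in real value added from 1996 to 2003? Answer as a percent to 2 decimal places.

Deflate each year: 1996 → 8033.4/1.029 = 7807.00; 2003 → 14519.4/1.478 = 9823.68.
So real value added changed by 9823.68/7807.00 − 1 = 0.2583, i.e. 25.83%.

25.83%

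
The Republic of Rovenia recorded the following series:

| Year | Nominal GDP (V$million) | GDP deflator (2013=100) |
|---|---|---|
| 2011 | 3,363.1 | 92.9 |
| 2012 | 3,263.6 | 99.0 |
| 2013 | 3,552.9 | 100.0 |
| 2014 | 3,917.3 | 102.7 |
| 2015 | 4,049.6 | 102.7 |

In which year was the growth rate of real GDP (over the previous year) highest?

2012: real = 3263.6/0.990 = 3296.57; growth vs 2011 (3620.13) = -8.94%.
2013: real = 3552.9/1.000 = 3552.90; growth vs 2012 (3296.57) = 7.78%.
2014: real = 3917.3/1.027 = 3814.31; growth vs 2013 (3552.90) = 7.36%.
2015: real = 4049.6/1.027 = 3943.14; growth vs 2014 (3814.31) = 3.38%.

2013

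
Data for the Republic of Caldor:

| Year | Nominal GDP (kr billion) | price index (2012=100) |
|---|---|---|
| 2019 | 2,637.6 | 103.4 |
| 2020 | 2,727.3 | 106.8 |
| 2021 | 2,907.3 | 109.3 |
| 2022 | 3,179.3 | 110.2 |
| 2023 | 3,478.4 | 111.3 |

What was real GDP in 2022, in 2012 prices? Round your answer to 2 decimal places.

kr 2,885.03 billion

Real GDP 2022 = 3179.3 / 1.102 = 2885.03.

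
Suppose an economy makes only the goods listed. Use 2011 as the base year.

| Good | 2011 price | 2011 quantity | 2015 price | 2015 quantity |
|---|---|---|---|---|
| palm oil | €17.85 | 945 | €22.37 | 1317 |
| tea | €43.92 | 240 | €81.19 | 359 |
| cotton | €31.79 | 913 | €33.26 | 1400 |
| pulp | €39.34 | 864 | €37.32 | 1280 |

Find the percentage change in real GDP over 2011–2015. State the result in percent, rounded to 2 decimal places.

48.34%

Real GDP 2011 = Nominal GDP 2011 = 17.85·945 + 43.92·240 + 31.79·913 + 39.34·864 = 90423.08.
Real GDP 2015 (at 2011 prices) = 17.85·1317 + 43.92·359 + 31.79·1400 + 39.34·1280 = 134136.93.
Real growth = 134136.93/90423.08 − 1 = 0.4834.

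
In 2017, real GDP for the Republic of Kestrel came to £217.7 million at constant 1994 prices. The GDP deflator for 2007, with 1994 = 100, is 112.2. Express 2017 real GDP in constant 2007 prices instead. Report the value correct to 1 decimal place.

£244.3 million

Real GDP in 2007 prices = Real GDP in 1994 prices × (P_2007/P_1994) = 217.7 × 1.122 = 244.26.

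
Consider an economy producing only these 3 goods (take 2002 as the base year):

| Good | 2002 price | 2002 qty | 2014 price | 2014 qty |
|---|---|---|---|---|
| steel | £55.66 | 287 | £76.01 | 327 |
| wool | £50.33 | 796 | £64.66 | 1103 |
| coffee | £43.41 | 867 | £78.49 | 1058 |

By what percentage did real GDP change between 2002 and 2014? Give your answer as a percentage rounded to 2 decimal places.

27.72%

Real GDP 2002 = Nominal GDP 2002 = 55.66·287 + 50.33·796 + 43.41·867 = 93673.57.
Real GDP 2014 (at 2002 prices) = 55.66·327 + 50.33·1103 + 43.41·1058 = 119642.59.
Real growth = 119642.59/93673.57 − 1 = 0.2772.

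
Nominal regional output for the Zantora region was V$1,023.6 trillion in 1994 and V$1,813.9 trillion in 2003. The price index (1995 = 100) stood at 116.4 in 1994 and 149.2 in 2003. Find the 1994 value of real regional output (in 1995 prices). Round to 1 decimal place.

V$879.4 trillion

Real regional output = Nominal / (price index/100) = 1023.6 / 1.164 = 879.38.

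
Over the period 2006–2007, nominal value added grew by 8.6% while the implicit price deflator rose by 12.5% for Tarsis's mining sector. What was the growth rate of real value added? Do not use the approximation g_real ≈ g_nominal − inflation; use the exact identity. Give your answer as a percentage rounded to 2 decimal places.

(1 + g_nom) = (1 + g_real)(1 + π), so g_real = 1.0860 / 1.1250 − 1 = -0.03467.

-3.47%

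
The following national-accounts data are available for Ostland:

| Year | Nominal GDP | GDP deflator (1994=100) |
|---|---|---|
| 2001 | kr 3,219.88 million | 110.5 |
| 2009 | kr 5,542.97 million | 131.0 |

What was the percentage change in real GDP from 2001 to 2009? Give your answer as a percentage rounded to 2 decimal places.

45.21%

Deflate each year: 2001 → 3219.88/1.105 = 2913.92; 2009 → 5542.97/1.310 = 4231.27.
So real GDP changed by 4231.27/2913.92 − 1 = 0.4521, i.e. 45.21%.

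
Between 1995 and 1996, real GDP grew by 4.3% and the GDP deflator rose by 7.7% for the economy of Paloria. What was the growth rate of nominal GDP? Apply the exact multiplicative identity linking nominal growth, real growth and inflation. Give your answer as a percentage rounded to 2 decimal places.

(1 + g_nom) = (1 + g_real)(1 + π) = 1.0430 × 1.0770 = 1.12331.

12.33%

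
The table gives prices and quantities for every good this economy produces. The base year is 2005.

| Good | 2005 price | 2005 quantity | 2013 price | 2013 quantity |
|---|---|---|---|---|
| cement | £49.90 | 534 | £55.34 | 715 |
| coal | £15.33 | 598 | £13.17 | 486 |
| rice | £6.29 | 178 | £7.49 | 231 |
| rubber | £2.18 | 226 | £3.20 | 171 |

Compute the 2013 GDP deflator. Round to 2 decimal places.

Nominal GDP 2013 = 55.34·715 + 13.17·486 + 7.49·231 + 3.20·171 = 48246.11.
Real GDP 2013 (at 2005 prices) = 49.90·715 + 15.33·486 + 6.29·231 + 2.18·171 = 44954.65.
Deflator = Nominal/Real × 100 = 48246.11/44954.65 × 100 = 107.322.

107.32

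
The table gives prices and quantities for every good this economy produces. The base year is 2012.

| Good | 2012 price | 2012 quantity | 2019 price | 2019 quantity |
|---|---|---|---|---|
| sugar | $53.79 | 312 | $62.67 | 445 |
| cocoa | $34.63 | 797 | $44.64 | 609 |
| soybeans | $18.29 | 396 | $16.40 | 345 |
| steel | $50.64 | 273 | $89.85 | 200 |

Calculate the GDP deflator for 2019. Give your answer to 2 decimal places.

Nominal GDP 2019 = 62.67·445 + 44.64·609 + 16.40·345 + 89.85·200 = 78701.91.
Real GDP 2019 (at 2012 prices) = 53.79·445 + 34.63·609 + 18.29·345 + 50.64·200 = 61464.27.
Deflator = Nominal/Real × 100 = 78701.91/61464.27 × 100 = 128.045.

128.04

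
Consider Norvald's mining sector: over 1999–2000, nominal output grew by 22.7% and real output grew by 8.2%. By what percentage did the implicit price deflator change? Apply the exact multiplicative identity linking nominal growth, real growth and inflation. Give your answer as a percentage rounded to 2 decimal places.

(1 + g_nom) = (1 + g_real)(1 + π), so π = 1.2270 / 1.0820 − 1 = 0.13401.

13.40%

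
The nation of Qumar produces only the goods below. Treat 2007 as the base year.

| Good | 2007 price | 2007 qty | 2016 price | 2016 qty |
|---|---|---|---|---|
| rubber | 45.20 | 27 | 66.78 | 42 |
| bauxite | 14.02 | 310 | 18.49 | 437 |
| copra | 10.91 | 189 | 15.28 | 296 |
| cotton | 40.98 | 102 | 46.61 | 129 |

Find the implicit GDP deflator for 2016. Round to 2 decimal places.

129.50

Nominal GDP 2016 = 66.78·42 + 18.49·437 + 15.28·296 + 46.61·129 = 21420.46.
Real GDP 2016 (at 2007 prices) = 45.20·42 + 14.02·437 + 10.91·296 + 40.98·129 = 16540.92.
Deflator = Nominal/Real × 100 = 21420.46/16540.92 × 100 = 129.500.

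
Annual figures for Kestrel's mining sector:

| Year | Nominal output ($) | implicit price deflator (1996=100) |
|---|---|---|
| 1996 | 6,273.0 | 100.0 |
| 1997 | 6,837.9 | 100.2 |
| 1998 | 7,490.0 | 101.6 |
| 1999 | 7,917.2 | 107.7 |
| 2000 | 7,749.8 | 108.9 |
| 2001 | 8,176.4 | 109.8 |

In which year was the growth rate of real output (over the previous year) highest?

1997: real = 6837.9/1.002 = 6824.25; growth vs 1996 (6273.00) = 8.79%.
1998: real = 7490.0/1.016 = 7372.05; growth vs 1997 (6824.25) = 8.03%.
1999: real = 7917.2/1.077 = 7351.16; growth vs 1998 (7372.05) = -0.28%.
2000: real = 7749.8/1.089 = 7116.44; growth vs 1999 (7351.16) = -3.19%.
2001: real = 8176.4/1.098 = 7446.63; growth vs 2000 (7116.44) = 4.64%.

1997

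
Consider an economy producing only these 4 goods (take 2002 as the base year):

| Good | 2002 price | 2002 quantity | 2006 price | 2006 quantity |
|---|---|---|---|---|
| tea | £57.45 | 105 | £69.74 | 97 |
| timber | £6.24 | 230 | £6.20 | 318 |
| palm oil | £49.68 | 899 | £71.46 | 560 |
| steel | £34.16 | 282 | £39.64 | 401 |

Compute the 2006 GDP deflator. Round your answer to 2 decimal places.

131.73

Nominal GDP 2006 = 69.74·97 + 6.20·318 + 71.46·560 + 39.64·401 = 64649.62.
Real GDP 2006 (at 2002 prices) = 57.45·97 + 6.24·318 + 49.68·560 + 34.16·401 = 49075.93.
Deflator = Nominal/Real × 100 = 64649.62/49075.93 × 100 = 131.734.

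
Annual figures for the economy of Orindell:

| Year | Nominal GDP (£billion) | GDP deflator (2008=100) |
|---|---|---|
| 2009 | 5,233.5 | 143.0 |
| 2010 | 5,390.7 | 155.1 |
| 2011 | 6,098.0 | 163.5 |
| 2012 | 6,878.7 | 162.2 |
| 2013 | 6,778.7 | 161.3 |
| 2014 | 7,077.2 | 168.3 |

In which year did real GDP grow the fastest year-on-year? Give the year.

2010: real = 5390.7/1.551 = 3475.63; growth vs 2009 (3659.79) = -5.03%.
2011: real = 6098.0/1.635 = 3729.66; growth vs 2010 (3475.63) = 7.31%.
2012: real = 6878.7/1.622 = 4240.88; growth vs 2011 (3729.66) = 13.71%.
2013: real = 6778.7/1.613 = 4202.54; growth vs 2012 (4240.88) = -0.90%.
2014: real = 7077.2/1.683 = 4205.11; growth vs 2013 (4202.54) = 0.06%.

2012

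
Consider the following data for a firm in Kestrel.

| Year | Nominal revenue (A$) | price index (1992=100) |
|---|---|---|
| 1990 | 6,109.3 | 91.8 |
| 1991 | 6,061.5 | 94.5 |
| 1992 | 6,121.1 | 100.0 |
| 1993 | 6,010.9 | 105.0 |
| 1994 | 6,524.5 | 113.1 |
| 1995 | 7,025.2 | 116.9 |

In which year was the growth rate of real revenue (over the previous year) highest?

1995

1991: real = 6061.5/0.945 = 6414.29; growth vs 1990 (6655.01) = -3.62%.
1992: real = 6121.1/1.000 = 6121.10; growth vs 1991 (6414.29) = -4.57%.
1993: real = 6010.9/1.050 = 5724.67; growth vs 1992 (6121.10) = -6.48%.
1994: real = 6524.5/1.131 = 5768.79; growth vs 1993 (5724.67) = 0.77%.
1995: real = 7025.2/1.169 = 6009.58; growth vs 1994 (5768.79) = 4.17%.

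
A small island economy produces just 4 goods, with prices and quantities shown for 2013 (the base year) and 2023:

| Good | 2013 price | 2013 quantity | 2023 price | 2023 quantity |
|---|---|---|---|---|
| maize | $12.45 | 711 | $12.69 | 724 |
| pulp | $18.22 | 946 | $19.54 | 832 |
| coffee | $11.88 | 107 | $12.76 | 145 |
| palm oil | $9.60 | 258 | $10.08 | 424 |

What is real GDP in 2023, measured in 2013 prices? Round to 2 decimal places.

$29965.84

Real GDP 2023 = Σ (p_2013 × q_2023) = 12.45·724 + 18.22·832 + 11.88·145 + 9.60·424 = 29965.84.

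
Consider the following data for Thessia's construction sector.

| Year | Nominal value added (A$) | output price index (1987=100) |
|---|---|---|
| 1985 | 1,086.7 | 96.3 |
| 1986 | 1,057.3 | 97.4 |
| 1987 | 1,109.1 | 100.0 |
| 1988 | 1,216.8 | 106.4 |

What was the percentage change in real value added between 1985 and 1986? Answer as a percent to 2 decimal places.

-3.80%

Real value added 1985 = 1086.7/0.963 = 1128.45.
Real value added 1986 = 1057.3/0.974 = 1085.52.
Change = 1085.52/1128.45 − 1 = -0.0380.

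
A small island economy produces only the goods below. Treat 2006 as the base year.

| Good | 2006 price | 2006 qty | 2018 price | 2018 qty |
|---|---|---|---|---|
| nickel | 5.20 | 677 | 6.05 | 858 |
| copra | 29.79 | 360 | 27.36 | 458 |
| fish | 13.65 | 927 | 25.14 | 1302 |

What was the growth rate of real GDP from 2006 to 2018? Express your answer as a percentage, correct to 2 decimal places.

33.38%

Real GDP 2006 = Nominal GDP 2006 = 5.20·677 + 29.79·360 + 13.65·927 = 26898.35.
Real GDP 2018 (at 2006 prices) = 5.20·858 + 29.79·458 + 13.65·1302 = 35877.72.
Real growth = 35877.72/26898.35 − 1 = 0.3338.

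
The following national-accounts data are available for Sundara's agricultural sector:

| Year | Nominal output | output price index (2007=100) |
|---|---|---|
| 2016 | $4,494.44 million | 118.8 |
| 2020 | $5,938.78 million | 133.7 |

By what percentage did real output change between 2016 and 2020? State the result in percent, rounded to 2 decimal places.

17.41%

Real output 2016 = 4494.44 / 1.188 = 3783.20.
Real output 2020 = 5938.78 / 1.337 = 4441.87.
Real growth = 4441.87 / 3783.20 − 1 = 0.1741.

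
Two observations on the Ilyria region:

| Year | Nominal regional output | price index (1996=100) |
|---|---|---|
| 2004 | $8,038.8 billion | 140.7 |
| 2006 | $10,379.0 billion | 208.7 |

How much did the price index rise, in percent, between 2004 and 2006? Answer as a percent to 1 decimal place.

48.3%

Price-level change = 208.7 / 140.7 − 1 = 0.4833.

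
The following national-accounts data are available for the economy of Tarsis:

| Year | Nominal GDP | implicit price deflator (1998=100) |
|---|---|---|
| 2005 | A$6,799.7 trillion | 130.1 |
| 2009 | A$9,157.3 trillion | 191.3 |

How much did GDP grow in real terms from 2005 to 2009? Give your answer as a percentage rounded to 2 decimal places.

Deflate each year: 2005 → 6799.7/1.301 = 5226.52; 2009 → 9157.3/1.913 = 4786.88.
So real GDP changed by 4786.88/5226.52 − 1 = -0.0841, i.e. -8.41%.

-8.41%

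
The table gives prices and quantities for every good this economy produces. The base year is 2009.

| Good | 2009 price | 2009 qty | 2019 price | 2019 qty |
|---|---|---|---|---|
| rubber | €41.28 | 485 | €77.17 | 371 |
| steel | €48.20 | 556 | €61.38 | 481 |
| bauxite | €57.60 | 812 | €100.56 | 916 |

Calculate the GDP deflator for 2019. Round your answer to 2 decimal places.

164.66

Nominal GDP 2019 = 77.17·371 + 61.38·481 + 100.56·916 = 150266.81.
Real GDP 2019 (at 2009 prices) = 41.28·371 + 48.20·481 + 57.60·916 = 91260.68.
Deflator = Nominal/Real × 100 = 150266.81/91260.68 × 100 = 164.657.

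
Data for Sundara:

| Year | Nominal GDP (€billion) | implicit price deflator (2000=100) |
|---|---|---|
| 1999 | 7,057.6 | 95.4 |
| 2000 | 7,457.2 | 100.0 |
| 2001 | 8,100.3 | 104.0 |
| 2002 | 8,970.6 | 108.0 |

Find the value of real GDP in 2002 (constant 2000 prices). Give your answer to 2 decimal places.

€8,306.11 billion

Real GDP 2002 = 8970.6 / 1.080 = 8306.11.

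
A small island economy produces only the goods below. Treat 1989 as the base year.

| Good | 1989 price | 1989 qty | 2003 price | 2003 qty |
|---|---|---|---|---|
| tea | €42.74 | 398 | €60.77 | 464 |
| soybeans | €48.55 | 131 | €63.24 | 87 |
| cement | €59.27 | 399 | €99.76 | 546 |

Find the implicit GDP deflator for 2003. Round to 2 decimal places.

Nominal GDP 2003 = 60.77·464 + 63.24·87 + 99.76·546 = 88168.12.
Real GDP 2003 (at 1989 prices) = 42.74·464 + 48.55·87 + 59.27·546 = 56416.63.
Deflator = Nominal/Real × 100 = 88168.12/56416.63 × 100 = 156.280.

156.28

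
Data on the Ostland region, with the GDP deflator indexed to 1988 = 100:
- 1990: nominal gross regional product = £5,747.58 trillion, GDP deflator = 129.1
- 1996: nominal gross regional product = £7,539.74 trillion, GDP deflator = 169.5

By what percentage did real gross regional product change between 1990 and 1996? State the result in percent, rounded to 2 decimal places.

Real gross regional product 1990 = 5747.58 / 1.291 = 4452.04.
Real gross regional product 1996 = 7539.74 / 1.695 = 4448.22.
Real growth = 4448.22 / 4452.04 − 1 = -0.0009.

-0.09%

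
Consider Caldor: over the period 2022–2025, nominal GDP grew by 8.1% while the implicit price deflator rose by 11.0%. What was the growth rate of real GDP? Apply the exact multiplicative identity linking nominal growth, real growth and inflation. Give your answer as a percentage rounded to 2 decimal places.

(1 + g_nom) = (1 + g_real)(1 + π), so g_real = 1.0810 / 1.1100 − 1 = -0.02613.

-2.61%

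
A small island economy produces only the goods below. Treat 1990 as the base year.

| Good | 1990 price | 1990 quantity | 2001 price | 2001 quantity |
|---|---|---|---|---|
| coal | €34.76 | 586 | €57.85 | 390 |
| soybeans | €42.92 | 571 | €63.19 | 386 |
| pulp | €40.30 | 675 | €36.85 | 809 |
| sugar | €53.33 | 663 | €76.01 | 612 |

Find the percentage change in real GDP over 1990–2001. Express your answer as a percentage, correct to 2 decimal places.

Real GDP 1990 = Nominal GDP 1990 = 34.76·586 + 42.92·571 + 40.30·675 + 53.33·663 = 107436.97.
Real GDP 2001 (at 1990 prices) = 34.76·390 + 42.92·386 + 40.30·809 + 53.33·612 = 95364.18.
Real growth = 95364.18/107436.97 − 1 = -0.1124.

-11.24%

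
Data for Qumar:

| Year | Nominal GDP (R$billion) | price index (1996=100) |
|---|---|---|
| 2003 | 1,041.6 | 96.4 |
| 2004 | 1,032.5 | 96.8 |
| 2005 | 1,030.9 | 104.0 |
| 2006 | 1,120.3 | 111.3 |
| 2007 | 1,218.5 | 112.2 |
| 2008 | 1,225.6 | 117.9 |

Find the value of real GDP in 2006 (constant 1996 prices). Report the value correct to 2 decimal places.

Real GDP 2006 = 1120.3 / 1.113 = 1006.56.

R$1,006.56 billion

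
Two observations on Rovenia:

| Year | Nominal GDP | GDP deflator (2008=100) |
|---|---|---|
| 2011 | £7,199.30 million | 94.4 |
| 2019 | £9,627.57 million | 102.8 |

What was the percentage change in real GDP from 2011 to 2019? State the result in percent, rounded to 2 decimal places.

22.80%

Real GDP 2011 = 7199.30 / 0.944 = 7626.38.
Real GDP 2019 = 9627.57 / 1.028 = 9365.34.
Real growth = 9365.34 / 7626.38 − 1 = 0.2280.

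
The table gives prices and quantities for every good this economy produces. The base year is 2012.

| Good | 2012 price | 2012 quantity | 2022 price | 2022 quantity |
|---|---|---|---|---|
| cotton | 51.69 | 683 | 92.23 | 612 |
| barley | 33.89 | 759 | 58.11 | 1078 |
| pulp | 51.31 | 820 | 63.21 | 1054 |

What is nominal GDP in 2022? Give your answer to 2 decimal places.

185710.68

Nominal GDP 2022 = Σ (p_2022 × q_2022) = 92.23·612 + 58.11·1078 + 63.21·1054 = 185710.68.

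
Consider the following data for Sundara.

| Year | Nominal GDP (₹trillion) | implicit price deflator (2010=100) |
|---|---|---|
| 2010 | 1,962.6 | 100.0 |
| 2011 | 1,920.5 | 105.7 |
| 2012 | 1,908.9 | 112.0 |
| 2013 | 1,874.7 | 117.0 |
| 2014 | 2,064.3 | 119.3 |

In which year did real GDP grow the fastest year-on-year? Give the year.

2011: real = 1920.5/1.057 = 1816.93; growth vs 2010 (1962.60) = -7.42%.
2012: real = 1908.9/1.120 = 1704.38; growth vs 2011 (1816.93) = -6.19%.
2013: real = 1874.7/1.170 = 1602.31; growth vs 2012 (1704.38) = -5.99%.
2014: real = 2064.3/1.193 = 1730.34; growth vs 2013 (1602.31) = 7.99%.

2014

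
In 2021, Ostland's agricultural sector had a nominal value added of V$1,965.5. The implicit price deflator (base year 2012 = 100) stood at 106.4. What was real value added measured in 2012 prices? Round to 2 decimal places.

V$1,847.27

Real value added = Nominal / (implicit price deflator/100) = 1965.5 / 1.064 = 1847.27.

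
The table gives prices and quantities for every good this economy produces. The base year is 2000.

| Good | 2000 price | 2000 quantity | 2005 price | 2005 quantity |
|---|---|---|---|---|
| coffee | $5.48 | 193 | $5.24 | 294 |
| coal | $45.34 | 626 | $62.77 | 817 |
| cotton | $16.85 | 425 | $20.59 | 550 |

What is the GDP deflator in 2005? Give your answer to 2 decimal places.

Nominal GDP 2005 = 5.24·294 + 62.77·817 + 20.59·550 = 64148.15.
Real GDP 2005 (at 2000 prices) = 5.48·294 + 45.34·817 + 16.85·550 = 47921.40.
Deflator = Nominal/Real × 100 = 64148.15/47921.40 × 100 = 133.861.

133.86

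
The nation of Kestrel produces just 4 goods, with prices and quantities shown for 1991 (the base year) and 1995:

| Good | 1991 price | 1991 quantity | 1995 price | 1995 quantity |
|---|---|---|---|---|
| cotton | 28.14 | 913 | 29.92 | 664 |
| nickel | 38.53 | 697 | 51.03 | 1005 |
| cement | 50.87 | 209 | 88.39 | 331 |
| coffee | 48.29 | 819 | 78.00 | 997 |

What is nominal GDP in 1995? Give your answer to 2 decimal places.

178175.12

Nominal GDP 1995 = Σ (p_1995 × q_1995) = 29.92·664 + 51.03·1005 + 88.39·331 + 78.00·997 = 178175.12.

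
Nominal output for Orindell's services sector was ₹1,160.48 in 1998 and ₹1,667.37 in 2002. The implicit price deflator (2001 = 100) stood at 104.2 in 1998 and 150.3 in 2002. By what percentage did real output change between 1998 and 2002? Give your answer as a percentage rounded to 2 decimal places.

-0.39%

Deflate each year: 1998 → 1160.48/1.042 = 1113.70; 2002 → 1667.37/1.503 = 1109.36.
So real output changed by 1109.36/1113.70 − 1 = -0.0039, i.e. -0.39%.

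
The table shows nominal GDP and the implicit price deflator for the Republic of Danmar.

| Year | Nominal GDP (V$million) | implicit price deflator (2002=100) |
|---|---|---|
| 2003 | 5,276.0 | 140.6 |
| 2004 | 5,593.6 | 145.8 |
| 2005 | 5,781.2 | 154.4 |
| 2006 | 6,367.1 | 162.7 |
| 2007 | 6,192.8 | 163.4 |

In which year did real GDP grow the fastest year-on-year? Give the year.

2004: real = 5593.6/1.458 = 3836.49; growth vs 2003 (3752.49) = 2.24%.
2005: real = 5781.2/1.544 = 3744.30; growth vs 2004 (3836.49) = -2.40%.
2006: real = 6367.1/1.627 = 3913.40; growth vs 2005 (3744.30) = 4.52%.
2007: real = 6192.8/1.634 = 3789.96; growth vs 2006 (3913.40) = -3.15%.

2006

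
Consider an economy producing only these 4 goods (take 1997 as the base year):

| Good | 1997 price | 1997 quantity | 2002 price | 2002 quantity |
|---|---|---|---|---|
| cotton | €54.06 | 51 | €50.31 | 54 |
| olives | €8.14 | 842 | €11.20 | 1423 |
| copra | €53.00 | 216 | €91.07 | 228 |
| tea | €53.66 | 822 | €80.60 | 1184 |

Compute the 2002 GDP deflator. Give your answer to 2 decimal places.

Nominal GDP 2002 = 50.31·54 + 11.20·1423 + 91.07·228 + 80.60·1184 = 134848.70.
Real GDP 2002 (at 1997 prices) = 54.06·54 + 8.14·1423 + 53.00·228 + 53.66·1184 = 90119.90.
Deflator = Nominal/Real × 100 = 134848.70/90119.90 × 100 = 149.633.

149.63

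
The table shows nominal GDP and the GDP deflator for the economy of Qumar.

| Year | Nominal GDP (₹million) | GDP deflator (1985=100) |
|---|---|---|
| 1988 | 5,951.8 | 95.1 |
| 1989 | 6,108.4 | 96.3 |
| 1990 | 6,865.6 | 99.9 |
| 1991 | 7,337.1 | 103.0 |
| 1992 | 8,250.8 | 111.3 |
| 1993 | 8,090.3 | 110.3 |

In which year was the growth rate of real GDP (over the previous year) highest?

1990

1989: real = 6108.4/0.963 = 6343.09; growth vs 1988 (6258.46) = 1.35%.
1990: real = 6865.6/0.999 = 6872.47; growth vs 1989 (6343.09) = 8.35%.
1991: real = 7337.1/1.030 = 7123.40; growth vs 1990 (6872.47) = 3.65%.
1992: real = 8250.8/1.113 = 7413.12; growth vs 1991 (7123.40) = 4.07%.
1993: real = 8090.3/1.103 = 7334.81; growth vs 1992 (7413.12) = -1.06%.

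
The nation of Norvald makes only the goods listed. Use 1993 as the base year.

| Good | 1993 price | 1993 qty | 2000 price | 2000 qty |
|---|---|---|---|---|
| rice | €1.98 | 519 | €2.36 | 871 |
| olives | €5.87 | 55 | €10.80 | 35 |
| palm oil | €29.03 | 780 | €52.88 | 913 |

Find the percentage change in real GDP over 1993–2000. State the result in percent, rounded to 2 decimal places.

18.51%

Real GDP 1993 = Nominal GDP 1993 = 1.98·519 + 5.87·55 + 29.03·780 = 23993.87.
Real GDP 2000 (at 1993 prices) = 1.98·871 + 5.87·35 + 29.03·913 = 28434.42.
Real growth = 28434.42/23993.87 − 1 = 0.1851.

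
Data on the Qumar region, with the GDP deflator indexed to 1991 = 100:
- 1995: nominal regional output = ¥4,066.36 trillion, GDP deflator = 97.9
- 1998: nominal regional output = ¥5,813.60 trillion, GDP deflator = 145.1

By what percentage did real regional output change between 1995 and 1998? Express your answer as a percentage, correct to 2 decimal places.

Deflate each year: 1995 → 4066.36/0.979 = 4153.59; 1998 → 5813.60/1.451 = 4006.62.
So real regional output changed by 4006.62/4153.59 − 1 = -0.0354, i.e. -3.54%.

-3.54%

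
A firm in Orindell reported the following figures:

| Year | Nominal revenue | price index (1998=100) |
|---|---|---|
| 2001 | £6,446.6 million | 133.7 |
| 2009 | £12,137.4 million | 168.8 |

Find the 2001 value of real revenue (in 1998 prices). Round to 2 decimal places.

£4,821.69 million

Real revenue = Nominal / (price index/100) = 6446.6 / 1.337 = 4821.69.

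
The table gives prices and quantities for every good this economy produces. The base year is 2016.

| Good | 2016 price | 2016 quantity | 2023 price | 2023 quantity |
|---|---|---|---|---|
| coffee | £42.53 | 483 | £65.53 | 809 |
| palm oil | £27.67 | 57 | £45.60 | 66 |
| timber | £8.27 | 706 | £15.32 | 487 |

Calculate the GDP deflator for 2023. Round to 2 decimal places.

157.68

Nominal GDP 2023 = 65.53·809 + 45.60·66 + 15.32·487 = 63484.21.
Real GDP 2023 (at 2016 prices) = 42.53·809 + 27.67·66 + 8.27·487 = 40260.48.
Deflator = Nominal/Real × 100 = 63484.21/40260.48 × 100 = 157.684.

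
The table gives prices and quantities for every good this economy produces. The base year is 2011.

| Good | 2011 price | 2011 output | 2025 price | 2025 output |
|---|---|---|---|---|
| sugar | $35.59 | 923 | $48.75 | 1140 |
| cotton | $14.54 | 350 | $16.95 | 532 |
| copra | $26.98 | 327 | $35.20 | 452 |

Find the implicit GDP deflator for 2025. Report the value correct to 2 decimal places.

133.06

Nominal GDP 2025 = 48.75·1140 + 16.95·532 + 35.20·452 = 80502.80.
Real GDP 2025 (at 2011 prices) = 35.59·1140 + 14.54·532 + 26.98·452 = 60502.84.
Deflator = Nominal/Real × 100 = 80502.80/60502.84 × 100 = 133.056.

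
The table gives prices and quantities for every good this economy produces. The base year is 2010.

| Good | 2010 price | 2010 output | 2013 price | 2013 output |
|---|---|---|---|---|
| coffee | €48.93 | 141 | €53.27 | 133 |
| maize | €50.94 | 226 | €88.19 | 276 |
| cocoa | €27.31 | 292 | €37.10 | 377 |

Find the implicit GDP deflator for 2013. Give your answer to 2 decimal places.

Nominal GDP 2013 = 53.27·133 + 88.19·276 + 37.10·377 = 45412.05.
Real GDP 2013 (at 2010 prices) = 48.93·133 + 50.94·276 + 27.31·377 = 30863.00.
Deflator = Nominal/Real × 100 = 45412.05/30863.00 × 100 = 147.141.

147.14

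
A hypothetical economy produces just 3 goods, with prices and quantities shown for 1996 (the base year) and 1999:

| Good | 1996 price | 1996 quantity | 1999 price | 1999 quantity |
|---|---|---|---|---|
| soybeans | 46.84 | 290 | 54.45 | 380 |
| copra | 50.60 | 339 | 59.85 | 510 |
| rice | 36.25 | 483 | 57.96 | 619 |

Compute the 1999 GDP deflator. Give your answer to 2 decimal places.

Nominal GDP 1999 = 54.45·380 + 59.85·510 + 57.96·619 = 87091.74.
Real GDP 1999 (at 1996 prices) = 46.84·380 + 50.60·510 + 36.25·619 = 66043.95.
Deflator = Nominal/Real × 100 = 87091.74/66043.95 × 100 = 131.869.

131.87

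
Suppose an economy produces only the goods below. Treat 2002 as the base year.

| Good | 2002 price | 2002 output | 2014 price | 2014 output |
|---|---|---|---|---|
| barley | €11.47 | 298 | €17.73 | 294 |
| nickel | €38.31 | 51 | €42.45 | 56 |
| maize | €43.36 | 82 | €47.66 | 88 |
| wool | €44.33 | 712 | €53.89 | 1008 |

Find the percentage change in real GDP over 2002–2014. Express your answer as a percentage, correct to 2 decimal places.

33.41%

Real GDP 2002 = Nominal GDP 2002 = 11.47·298 + 38.31·51 + 43.36·82 + 44.33·712 = 40490.35.
Real GDP 2014 (at 2002 prices) = 11.47·294 + 38.31·56 + 43.36·88 + 44.33·1008 = 54017.86.
Real growth = 54017.86/40490.35 − 1 = 0.3341.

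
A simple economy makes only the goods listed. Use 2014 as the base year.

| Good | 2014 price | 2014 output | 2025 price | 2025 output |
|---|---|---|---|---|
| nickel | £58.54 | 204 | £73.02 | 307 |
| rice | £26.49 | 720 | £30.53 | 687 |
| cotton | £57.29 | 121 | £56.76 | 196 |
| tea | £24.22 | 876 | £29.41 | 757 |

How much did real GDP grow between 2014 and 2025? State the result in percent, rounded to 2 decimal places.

11.10%

Real GDP 2014 = Nominal GDP 2014 = 58.54·204 + 26.49·720 + 57.29·121 + 24.22·876 = 59163.77.
Real GDP 2025 (at 2014 prices) = 58.54·307 + 26.49·687 + 57.29·196 + 24.22·757 = 65733.79.
Real growth = 65733.79/59163.77 − 1 = 0.1110.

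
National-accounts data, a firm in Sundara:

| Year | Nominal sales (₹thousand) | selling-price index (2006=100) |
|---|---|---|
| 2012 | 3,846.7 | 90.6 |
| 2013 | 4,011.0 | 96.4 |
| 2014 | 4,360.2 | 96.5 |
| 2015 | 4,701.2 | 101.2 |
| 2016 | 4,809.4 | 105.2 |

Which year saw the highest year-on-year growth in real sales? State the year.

2013: real = 4011.0/0.964 = 4160.79; growth vs 2012 (4245.81) = -2.00%.
2014: real = 4360.2/0.965 = 4518.34; growth vs 2013 (4160.79) = 8.59%.
2015: real = 4701.2/1.012 = 4645.45; growth vs 2014 (4518.34) = 2.81%.
2016: real = 4809.4/1.052 = 4571.67; growth vs 2015 (4645.45) = -1.59%.

2014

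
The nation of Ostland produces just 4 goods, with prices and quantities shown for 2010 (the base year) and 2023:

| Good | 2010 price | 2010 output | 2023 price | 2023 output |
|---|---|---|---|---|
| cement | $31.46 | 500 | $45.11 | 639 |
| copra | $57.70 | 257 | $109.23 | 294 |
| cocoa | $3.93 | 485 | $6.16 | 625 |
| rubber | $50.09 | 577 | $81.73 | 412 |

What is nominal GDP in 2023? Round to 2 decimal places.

$98461.67

Nominal GDP 2023 = Σ (p_2023 × q_2023) = 45.11·639 + 109.23·294 + 6.16·625 + 81.73·412 = 98461.67.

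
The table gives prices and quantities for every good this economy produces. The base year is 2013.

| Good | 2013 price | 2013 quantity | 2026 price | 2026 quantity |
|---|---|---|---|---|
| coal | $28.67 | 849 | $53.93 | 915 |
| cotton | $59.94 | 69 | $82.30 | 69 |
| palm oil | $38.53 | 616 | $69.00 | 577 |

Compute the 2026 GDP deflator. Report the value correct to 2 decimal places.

Nominal GDP 2026 = 53.93·915 + 82.30·69 + 69.00·577 = 94837.65.
Real GDP 2026 (at 2013 prices) = 28.67·915 + 59.94·69 + 38.53·577 = 52600.72.
Deflator = Nominal/Real × 100 = 94837.65/52600.72 × 100 = 180.297.

180.30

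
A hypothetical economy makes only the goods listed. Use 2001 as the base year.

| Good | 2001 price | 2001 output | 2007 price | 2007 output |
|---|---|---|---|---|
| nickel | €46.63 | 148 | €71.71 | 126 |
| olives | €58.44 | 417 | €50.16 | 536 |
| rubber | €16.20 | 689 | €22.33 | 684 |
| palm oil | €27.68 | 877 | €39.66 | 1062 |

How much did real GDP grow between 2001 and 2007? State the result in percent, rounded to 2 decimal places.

16.44%

Real GDP 2001 = Nominal GDP 2001 = 46.63·148 + 58.44·417 + 16.20·689 + 27.68·877 = 66707.88.
Real GDP 2007 (at 2001 prices) = 46.63·126 + 58.44·536 + 16.20·684 + 27.68·1062 = 77676.18.
Real growth = 77676.18/66707.88 − 1 = 0.1644.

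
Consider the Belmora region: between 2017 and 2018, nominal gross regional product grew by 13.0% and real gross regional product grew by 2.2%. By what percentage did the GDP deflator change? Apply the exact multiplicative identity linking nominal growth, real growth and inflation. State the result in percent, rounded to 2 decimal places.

(1 + g_nom) = (1 + g_real)(1 + π), so π = 1.1300 / 1.0220 − 1 = 0.10568.

10.57%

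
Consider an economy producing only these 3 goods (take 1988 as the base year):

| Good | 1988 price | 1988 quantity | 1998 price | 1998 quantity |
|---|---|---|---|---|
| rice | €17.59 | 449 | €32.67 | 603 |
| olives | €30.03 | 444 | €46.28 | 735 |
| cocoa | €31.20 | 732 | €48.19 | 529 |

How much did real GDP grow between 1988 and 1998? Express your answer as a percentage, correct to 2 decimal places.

11.60%

Real GDP 1988 = Nominal GDP 1988 = 17.59·449 + 30.03·444 + 31.20·732 = 44069.63.
Real GDP 1998 (at 1988 prices) = 17.59·603 + 30.03·735 + 31.20·529 = 49183.62.
Real growth = 49183.62/44069.63 − 1 = 0.1160.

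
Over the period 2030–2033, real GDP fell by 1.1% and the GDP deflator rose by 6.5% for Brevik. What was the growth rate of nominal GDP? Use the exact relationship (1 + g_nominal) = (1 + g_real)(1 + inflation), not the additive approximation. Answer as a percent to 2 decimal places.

(1 + g_nom) = (1 + g_real)(1 + π) = 0.9890 × 1.0650 = 1.05329.

5.33%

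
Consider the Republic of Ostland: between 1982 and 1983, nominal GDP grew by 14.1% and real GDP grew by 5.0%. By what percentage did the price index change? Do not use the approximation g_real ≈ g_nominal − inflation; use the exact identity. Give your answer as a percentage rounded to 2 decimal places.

(1 + g_nom) = (1 + g_real)(1 + π), so π = 1.1410 / 1.0500 − 1 = 0.08667.

8.67%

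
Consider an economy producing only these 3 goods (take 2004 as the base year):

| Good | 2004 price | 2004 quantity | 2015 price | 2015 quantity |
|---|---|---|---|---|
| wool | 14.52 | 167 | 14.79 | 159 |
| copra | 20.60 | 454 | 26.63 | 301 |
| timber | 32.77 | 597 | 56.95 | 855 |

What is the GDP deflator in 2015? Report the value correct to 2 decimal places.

Nominal GDP 2015 = 14.79·159 + 26.63·301 + 56.95·855 = 59059.49.
Real GDP 2015 (at 2004 prices) = 14.52·159 + 20.60·301 + 32.77·855 = 36527.63.
Deflator = Nominal/Real × 100 = 59059.49/36527.63 × 100 = 161.684.

161.68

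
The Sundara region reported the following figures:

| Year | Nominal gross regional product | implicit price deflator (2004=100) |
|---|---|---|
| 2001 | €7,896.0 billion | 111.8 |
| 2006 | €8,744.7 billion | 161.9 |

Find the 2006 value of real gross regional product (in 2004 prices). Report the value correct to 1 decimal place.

€5,401.3 billion

Real gross regional product = Nominal / (implicit price deflator/100) = 8744.7 / 1.619 = 5401.30.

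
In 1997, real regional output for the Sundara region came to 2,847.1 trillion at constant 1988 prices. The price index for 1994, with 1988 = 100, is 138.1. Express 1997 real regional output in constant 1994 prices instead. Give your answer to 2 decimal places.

3,931.85 trillion

Real regional output in 1994 prices = Real regional output in 1988 prices × (P_1994/P_1988) = 2847.1 × 1.381 = 3931.85.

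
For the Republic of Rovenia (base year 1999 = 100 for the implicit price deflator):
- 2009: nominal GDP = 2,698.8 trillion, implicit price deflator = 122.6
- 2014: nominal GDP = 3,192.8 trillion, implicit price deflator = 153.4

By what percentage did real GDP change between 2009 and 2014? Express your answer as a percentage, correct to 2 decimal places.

-5.45%

Real GDP 2009 = 2698.8 / 1.226 = 2201.31.
Real GDP 2014 = 3192.8 / 1.534 = 2081.36.
Real growth = 2081.36 / 2201.31 − 1 = -0.0545.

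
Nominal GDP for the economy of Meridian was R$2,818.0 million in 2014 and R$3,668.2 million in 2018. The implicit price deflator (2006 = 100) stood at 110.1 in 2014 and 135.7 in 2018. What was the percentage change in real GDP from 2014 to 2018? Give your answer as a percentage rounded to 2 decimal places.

Real GDP 2014 = 2818.0 / 1.101 = 2559.49.
Real GDP 2018 = 3668.2 / 1.357 = 2703.17.
Real growth = 2703.17 / 2559.49 − 1 = 0.0561.

5.61%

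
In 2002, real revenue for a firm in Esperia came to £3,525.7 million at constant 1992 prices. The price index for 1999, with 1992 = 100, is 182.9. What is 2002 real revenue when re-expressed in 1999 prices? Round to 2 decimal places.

Real revenue in 1999 prices = Real revenue in 1992 prices × (P_1999/P_1992) = 3525.7 × 1.829 = 6448.51.

£6,448.51 million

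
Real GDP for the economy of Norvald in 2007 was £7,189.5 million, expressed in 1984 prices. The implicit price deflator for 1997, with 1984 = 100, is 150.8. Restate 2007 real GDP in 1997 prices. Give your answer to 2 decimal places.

£10,841.77 million

Real GDP in 1997 prices = Real GDP in 1984 prices × (P_1997/P_1984) = 7189.5 × 1.508 = 10841.77.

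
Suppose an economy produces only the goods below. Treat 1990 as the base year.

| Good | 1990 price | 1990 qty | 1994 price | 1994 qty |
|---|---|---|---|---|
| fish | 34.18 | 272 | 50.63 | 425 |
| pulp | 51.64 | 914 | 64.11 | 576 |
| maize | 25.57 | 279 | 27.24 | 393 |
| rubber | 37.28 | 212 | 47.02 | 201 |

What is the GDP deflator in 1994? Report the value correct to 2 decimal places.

127.16

Nominal GDP 1994 = 50.63·425 + 64.11·576 + 27.24·393 + 47.02·201 = 78601.45.
Real GDP 1994 (at 1990 prices) = 34.18·425 + 51.64·576 + 25.57·393 + 37.28·201 = 61813.43.
Deflator = Nominal/Real × 100 = 78601.45/61813.43 × 100 = 127.159.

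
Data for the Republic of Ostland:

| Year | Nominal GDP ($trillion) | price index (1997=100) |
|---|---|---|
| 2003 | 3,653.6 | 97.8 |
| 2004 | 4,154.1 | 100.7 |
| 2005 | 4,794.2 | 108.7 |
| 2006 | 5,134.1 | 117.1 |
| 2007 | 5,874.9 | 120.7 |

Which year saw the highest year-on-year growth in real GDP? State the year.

2004: real = 4154.1/1.007 = 4125.22; growth vs 2003 (3735.79) = 10.42%.
2005: real = 4794.2/1.087 = 4410.49; growth vs 2004 (4125.22) = 6.92%.
2006: real = 5134.1/1.171 = 4384.37; growth vs 2005 (4410.49) = -0.59%.
2007: real = 5874.9/1.207 = 4867.36; growth vs 2006 (4384.37) = 11.02%.

2007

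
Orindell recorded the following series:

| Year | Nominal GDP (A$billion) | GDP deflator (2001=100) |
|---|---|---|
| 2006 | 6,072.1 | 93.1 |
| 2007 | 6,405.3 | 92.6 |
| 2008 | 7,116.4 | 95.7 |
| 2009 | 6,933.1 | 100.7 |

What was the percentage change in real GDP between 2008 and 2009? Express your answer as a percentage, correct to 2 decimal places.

-7.41%

Real GDP 2008 = 7116.4/0.957 = 7436.15.
Real GDP 2009 = 6933.1/1.007 = 6884.91.
Change = 6884.91/7436.15 − 1 = -0.0741.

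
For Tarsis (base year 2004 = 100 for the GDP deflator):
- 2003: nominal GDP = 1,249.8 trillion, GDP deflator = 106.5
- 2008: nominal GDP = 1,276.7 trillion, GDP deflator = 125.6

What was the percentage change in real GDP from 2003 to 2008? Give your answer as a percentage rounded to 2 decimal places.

Real GDP 2003 = 1249.8 / 1.065 = 1173.52.
Real GDP 2008 = 1276.7 / 1.256 = 1016.48.
Real growth = 1016.48 / 1173.52 − 1 = -0.1338.

-13.38%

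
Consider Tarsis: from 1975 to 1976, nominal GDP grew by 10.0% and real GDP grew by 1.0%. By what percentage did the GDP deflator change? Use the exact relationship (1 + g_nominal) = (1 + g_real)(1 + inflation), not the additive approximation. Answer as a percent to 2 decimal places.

(1 + g_nom) = (1 + g_real)(1 + π), so π = 1.1000 / 1.0100 − 1 = 0.08911.

8.91%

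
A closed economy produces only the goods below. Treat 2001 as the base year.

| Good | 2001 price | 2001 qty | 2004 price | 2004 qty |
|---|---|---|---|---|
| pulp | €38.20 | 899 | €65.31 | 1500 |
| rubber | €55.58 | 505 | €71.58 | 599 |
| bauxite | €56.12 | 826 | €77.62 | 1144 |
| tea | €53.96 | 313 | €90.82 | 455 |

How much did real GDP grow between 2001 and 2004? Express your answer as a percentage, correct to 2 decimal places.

Real GDP 2001 = Nominal GDP 2001 = 38.20·899 + 55.58·505 + 56.12·826 + 53.96·313 = 125654.30.
Real GDP 2004 (at 2001 prices) = 38.20·1500 + 55.58·599 + 56.12·1144 + 53.96·455 = 179345.50.
Real growth = 179345.50/125654.30 − 1 = 0.4273.

42.73%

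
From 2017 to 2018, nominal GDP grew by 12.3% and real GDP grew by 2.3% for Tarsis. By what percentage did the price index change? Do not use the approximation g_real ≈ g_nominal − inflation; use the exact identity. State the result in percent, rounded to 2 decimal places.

9.78%

(1 + g_nom) = (1 + g_real)(1 + π), so π = 1.1230 / 1.0230 − 1 = 0.09775.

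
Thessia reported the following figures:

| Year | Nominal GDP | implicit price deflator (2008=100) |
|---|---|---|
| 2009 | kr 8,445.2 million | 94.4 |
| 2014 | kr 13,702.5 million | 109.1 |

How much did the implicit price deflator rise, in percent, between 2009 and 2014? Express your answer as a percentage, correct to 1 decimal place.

15.6%

Price-level change = 109.1 / 94.4 − 1 = 0.1557.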